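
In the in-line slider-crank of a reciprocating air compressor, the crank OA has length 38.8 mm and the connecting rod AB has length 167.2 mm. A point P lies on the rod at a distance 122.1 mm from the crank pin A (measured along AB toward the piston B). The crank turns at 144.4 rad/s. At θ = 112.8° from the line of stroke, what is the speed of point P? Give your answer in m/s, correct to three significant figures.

4.85

ω = 144.4 rad/s.  Crank-pin speed |V_A| = rω = 5.6027 m/s, perpendicular to OA.
Rod angle: sinφ = −(r/L) sinθ ⇒ φ = -12.352°; ω_rod = −rω cosθ/√(L²−r²sin²θ) = +13.293 rad/s.
V_P = V_A + ω_rod × AP, with AP = 0.1221 m along the rod.
Components: V_Px = −rω sinθ − a·ω_rod·sinφ = -4.8177 m/s;  V_Py = rω cosθ + a·ω_rod·cosφ = -0.58564 m/s.
|V_P| = √(V_Px² + V_Py²) = 4.8532 m/s.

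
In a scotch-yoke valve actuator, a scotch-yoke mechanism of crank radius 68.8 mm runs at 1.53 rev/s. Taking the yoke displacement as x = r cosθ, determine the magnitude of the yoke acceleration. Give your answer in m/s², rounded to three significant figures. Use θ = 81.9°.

0.896

ω = 9.613 rad/s (from 1.53 rev/s).
x = r cosθ ⇒ ẍ = −rω² cosθ (ω constant).
|a| = rω²|cosθ| = 0.0688·(9.613)²·|cos 81.9°| = 0.89587 m/s².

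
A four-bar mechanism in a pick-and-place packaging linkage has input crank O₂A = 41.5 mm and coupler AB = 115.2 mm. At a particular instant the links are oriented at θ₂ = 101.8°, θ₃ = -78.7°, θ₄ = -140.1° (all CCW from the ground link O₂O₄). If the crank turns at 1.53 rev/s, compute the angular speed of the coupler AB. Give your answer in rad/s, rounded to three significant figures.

ω₂ = 9.613 rad/s (from 1.53 rev/s).
Differentiating the loop-closure r₂e^{iθ₂}+r₃e^{iθ₃}=r₁+r₄e^{iθ₄} gives r₂ω₂e^{iθ₂}+r₃ω₃e^{iθ₃}=r₄ω₄e^{iθ₄}.
Eliminating the other unknown: ω₃ = r₂ω₂ sin(θ₄−θ₂) / [r₃ sin(θ₃−θ₄)].
Numerator sine = +0.88213; denominator sine = +0.87798.
Result = 0.0415·9.613·(+0.88213) / (0.1152·(+0.87798)) = +3.4795 rad/s; magnitude 3.4795 rad/s.

3.48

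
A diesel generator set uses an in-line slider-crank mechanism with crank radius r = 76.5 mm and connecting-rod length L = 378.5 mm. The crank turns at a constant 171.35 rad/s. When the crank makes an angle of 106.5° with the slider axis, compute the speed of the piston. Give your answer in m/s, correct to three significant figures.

ω = 171.3 rad/s
For an in-line slider-crank, x = r cosθ + √(L² − r² sin²θ), so v = −rω sinθ·[1 + r cosθ/√(L² − r² sin²θ)].
With r = 0.0765 m, L = 0.3785 m, θ = 106.5°: √(L² − r² sin²θ) = 0.37132 m.
v = −0.0765·171.3·0.95882·[1 + 0.0765·-0.28402/0.37132] = -11.833 m/s.
|v| = 11.833 m/s.

11.8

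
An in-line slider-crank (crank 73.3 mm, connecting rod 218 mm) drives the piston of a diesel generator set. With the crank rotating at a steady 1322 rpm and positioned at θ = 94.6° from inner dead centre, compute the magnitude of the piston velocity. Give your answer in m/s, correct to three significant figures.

ω = 2π·1322/60 = 138.4 rad/s
For an in-line slider-crank, x = r cosθ + √(L² − r² sin²θ), so v = −rω sinθ·[1 + r cosθ/√(L² − r² sin²θ)].
With r = 0.0733 m, L = 0.218 m, θ = 94.6°: √(L² − r² sin²θ) = 0.20539 m.
v = −0.0733·138.4·0.99678·[1 + 0.0733·-0.08020/0.20539] = -9.8254 m/s.
|v| = 9.8254 m/s.

9.83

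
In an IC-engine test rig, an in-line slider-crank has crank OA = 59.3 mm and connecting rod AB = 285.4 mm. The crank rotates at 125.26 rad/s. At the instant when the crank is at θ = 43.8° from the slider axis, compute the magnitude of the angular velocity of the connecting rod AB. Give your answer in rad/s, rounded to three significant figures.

19.0

ω = 125.3 rad/s
The rod makes angle φ with the slider axis where L sinφ = r sinθ; differentiating, L cosφ·φ̇ = r ω cosθ.
L cosφ = √(L² − r² sin²θ) = 0.28243 m.
|ω_rod| = r ω |cosθ| / √(L² − r² sin²θ) = 0.0593·125.3·0.72176/0.28243 = 18.982 rad/s.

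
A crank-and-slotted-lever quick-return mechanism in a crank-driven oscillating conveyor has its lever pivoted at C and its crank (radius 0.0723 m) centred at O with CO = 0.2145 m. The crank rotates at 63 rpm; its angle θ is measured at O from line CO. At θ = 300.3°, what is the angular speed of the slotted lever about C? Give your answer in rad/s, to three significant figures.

ω = 6.597 rad/s (from 63 rpm).
Crank pin A relative to C: A = (d + r cosθ, r sinθ); lever angle φ = atan2(r sinθ, d + r cosθ).
Differentiating tanφ: φ̇ = rω(d cosθ + r)/(d² + r² + 2dr cosθ).
d² + r² + 2dr cosθ = |CA|² = 0.0668863 m²;  d cosθ + r = +0.18052 m.
|ω_lever| = |0.0723·6.597·+0.18052| / 0.0668863 = 1.2874 rad/s.

1.29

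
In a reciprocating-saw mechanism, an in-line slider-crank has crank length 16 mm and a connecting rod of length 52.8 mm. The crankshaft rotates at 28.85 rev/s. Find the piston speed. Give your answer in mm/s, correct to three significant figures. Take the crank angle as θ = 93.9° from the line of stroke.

2830

ω = 2π·28.9 = 181.3 rad/s
For an in-line slider-crank, x = r cosθ + √(L² − r² sin²θ), so v = −rω sinθ·[1 + r cosθ/√(L² − r² sin²θ)].
With r = 0.016 m, L = 0.0528 m, θ = 93.9°: √(L² − r² sin²θ) = 0.050329 m.
v = −0.016·181.3·0.99768·[1 + 0.016·-0.06802/0.050329] = -2.831 m/s.
|v| = 2.831 m/s = 2831 mm/s.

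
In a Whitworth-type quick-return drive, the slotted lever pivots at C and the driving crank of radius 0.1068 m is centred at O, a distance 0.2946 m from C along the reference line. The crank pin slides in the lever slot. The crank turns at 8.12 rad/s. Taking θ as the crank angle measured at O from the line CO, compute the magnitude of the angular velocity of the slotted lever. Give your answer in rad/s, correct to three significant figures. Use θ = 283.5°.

1.35

ω = 8.12 rad/s
Crank pin A relative to C: A = (d + r cosθ, r sinθ); lever angle φ = atan2(r sinθ, d + r cosθ).
Differentiating tanφ: φ̇ = rω(d cosθ + r)/(d² + r² + 2dr cosθ).
d² + r² + 2dr cosθ = |CA|² = 0.112885 m²;  d cosθ + r = +0.17557 m.
|ω_lever| = |0.1068·8.12·+0.17557| / 0.112885 = 1.3488 rad/s.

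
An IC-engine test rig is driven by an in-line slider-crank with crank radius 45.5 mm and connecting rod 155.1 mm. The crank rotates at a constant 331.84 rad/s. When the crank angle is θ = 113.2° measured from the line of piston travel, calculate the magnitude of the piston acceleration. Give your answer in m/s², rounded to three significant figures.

3010

ω = 331.8 rad/s
x(θ) = r cosθ + √(L² − r² sin²θ); with ω constant, a = ω²·d²x/dθ².
d²x/dθ² = −r cosθ − r²(cos2θ)/√u − r⁴ sin²2θ/(4u^{3/2}),  u = L² − r² sin²θ = 0.022307 m².
Substituting r = 0.0455 m, L = 0.1551 m, θ = 113.2°: d²x/dθ² = +0.027315 m.
a = ω²·d²x/dθ² = (331.8)²·(+0.027315) = +3007.8 m/s²;  |a| = 3007.8 m/s².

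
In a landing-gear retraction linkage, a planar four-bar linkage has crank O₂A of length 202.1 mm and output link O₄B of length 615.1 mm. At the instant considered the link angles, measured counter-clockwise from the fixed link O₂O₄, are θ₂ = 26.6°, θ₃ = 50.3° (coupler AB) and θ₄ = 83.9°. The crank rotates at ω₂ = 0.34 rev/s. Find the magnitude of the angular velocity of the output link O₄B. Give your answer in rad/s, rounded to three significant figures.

0.510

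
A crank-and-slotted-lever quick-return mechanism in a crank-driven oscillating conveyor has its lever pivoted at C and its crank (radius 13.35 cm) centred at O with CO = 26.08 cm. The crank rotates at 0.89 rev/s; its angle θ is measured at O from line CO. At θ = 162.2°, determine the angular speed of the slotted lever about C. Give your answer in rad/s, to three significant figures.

4.39

ω = 5.592 rad/s (from 0.89 rev/s).
Crank pin A relative to C: A = (d + r cosθ, r sinθ); lever angle φ = atan2(r sinθ, d + r cosθ).
Differentiating tanφ: φ̇ = rω(d cosθ + r)/(d² + r² + 2dr cosθ).
d² + r² + 2dr cosθ = |CA|² = 0.0195387 m²;  d cosθ + r = -0.11482 m.
|ω_lever| = |0.1335·5.592·-0.11482| / 0.0195387 = 4.3869 rad/s.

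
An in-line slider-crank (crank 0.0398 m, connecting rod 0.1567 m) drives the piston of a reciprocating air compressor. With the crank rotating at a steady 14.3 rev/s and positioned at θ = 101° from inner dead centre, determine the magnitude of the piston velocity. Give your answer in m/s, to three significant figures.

ω = 2π·14.3 = 89.85 rad/s
For an in-line slider-crank, x = r cosθ + √(L² − r² sin²θ), so v = −rω sinθ·[1 + r cosθ/√(L² − r² sin²θ)].
With r = 0.0398 m, L = 0.1567 m, θ = 101°: √(L² − r² sin²θ) = 0.15175 m.
v = −0.0398·89.85·0.98163·[1 + 0.0398·-0.19081/0.15175] = -3.3346 m/s.
|v| = 3.3346 m/s.

3.33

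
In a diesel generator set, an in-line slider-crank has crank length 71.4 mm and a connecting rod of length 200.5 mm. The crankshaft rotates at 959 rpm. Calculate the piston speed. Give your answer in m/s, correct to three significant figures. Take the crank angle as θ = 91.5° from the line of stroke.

7.10

ω = 2π·959/60 = 100.4 rad/s
For an in-line slider-crank, x = r cosθ + √(L² − r² sin²θ), so v = −rω sinθ·[1 + r cosθ/√(L² − r² sin²θ)].
With r = 0.0714 m, L = 0.2005 m, θ = 91.5°: √(L² − r² sin²θ) = 0.18737 m.
v = −0.0714·100.4·0.99966·[1 + 0.0714·-0.02618/0.18737] = -7.0965 m/s.
|v| = 7.0965 m/s.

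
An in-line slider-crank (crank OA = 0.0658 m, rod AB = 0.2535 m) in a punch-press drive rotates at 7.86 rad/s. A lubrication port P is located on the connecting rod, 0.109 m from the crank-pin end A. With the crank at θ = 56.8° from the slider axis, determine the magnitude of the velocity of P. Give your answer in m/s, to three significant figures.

ω = 7.86 rad/s.  Crank-pin speed |V_A| = rω = 0.51719 m/s, perpendicular to OA.
Rod angle: sinφ = −(r/L) sinθ ⇒ φ = -12.544°; ω_rod = −rω cosθ/√(L²−r²sin²θ) = -1.1445 rad/s.
V_P = V_A + ω_rod × AP, with AP = 0.109 m along the rod.
Components: V_Px = −rω sinθ − a·ω_rod·sinφ = -0.45986 m/s;  V_Py = rω cosθ + a·ω_rod·cosφ = +0.16143 m/s.
|V_P| = √(V_Px² + V_Py²) = 0.48737 m/s.

0.487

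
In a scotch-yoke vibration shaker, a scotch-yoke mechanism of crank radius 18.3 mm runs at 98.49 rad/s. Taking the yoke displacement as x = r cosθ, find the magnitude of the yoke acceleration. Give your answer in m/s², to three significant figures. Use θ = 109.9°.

60.4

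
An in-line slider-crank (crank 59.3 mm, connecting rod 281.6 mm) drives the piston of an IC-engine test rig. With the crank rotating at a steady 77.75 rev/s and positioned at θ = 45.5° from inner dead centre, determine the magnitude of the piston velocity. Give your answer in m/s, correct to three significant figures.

23.7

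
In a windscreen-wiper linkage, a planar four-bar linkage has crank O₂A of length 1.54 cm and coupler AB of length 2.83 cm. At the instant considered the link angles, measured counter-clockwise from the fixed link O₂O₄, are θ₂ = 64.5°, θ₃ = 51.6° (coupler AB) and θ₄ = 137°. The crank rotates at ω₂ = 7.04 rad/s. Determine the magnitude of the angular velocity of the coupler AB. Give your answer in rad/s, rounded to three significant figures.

ω₂ = 7.04 rad/s
Differentiating the loop-closure r₂e^{iθ₂}+r₃e^{iθ₃}=r₁+r₄e^{iθ₄} gives r₂ω₂e^{iθ₂}+r₃ω₃e^{iθ₃}=r₄ω₄e^{iθ₄}.
Eliminating the other unknown: ω₃ = r₂ω₂ sin(θ₄−θ₂) / [r₃ sin(θ₃−θ₄)].
Numerator sine = +0.95372; denominator sine = -0.99678.
Result = 0.0154·7.04·(+0.95372) / (0.0283·(-0.99678)) = -3.6655 rad/s; magnitude 3.6655 rad/s.

3.67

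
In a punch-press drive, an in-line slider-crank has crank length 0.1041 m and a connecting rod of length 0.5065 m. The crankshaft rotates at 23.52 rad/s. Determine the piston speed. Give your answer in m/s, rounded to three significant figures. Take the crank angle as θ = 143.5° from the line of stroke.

ω = 23.52 rad/s
For an in-line slider-crank, x = r cosθ + √(L² − r² sin²θ), so v = −rω sinθ·[1 + r cosθ/√(L² − r² sin²θ)].
With r = 0.1041 m, L = 0.5065 m, θ = 143.5°: √(L² − r² sin²θ) = 0.5027 m.
v = −0.1041·23.52·0.59482·[1 + 0.1041·-0.80386/0.5027] = -1.2139 m/s.
|v| = 1.2139 m/s.

1.21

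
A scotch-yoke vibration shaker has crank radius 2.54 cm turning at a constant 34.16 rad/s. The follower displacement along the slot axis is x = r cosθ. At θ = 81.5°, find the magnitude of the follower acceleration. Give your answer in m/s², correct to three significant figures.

ω = 34.16 rad/s
x = r cosθ ⇒ ẍ = −rω² cosθ (ω constant).
|a| = rω²|cosθ| = 0.0254·(34.16)²·|cos 81.5°| = 4.381 m/s².

4.38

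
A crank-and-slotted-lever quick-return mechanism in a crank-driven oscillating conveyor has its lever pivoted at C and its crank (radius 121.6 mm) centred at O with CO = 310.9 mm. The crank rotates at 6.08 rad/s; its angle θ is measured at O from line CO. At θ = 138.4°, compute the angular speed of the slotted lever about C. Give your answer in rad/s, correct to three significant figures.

ω = 6.08 rad/s
Crank pin A relative to C: A = (d + r cosθ, r sinθ); lever angle φ = atan2(r sinθ, d + r cosθ).
Differentiating tanφ: φ̇ = rω(d cosθ + r)/(d² + r² + 2dr cosθ).
d² + r² + 2dr cosθ = |CA|² = 0.0549037 m²;  d cosθ + r = -0.11089 m.
|ω_lever| = |0.1216·6.08·-0.11089| / 0.0549037 = 1.4932 rad/s.

1.49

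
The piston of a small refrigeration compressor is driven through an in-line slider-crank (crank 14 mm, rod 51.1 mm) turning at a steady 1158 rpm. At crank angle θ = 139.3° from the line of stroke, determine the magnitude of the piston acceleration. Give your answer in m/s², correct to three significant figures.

146

ω = 2π·1158/60 = 121.3 rad/s
x(θ) = r cosθ + √(L² − r² sin²θ); with ω constant, a = ω²·d²x/dθ².
d²x/dθ² = −r cosθ − r²(cos2θ)/√u − r⁴ sin²2θ/(4u^{3/2}),  u = L² − r² sin²θ = 0.00252786 m².
Substituting r = 0.014 m, L = 0.0511 m, θ = 139.3°: d²x/dθ² = +0.0099571 m.
a = ω²·d²x/dθ² = (121.3)²·(+0.0099571) = +146.42 m/s²;  |a| = 146.42 m/s².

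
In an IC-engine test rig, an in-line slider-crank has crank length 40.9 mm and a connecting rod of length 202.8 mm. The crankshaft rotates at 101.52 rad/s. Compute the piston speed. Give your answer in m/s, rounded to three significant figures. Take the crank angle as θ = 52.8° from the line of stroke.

ω = 101.5 rad/s
For an in-line slider-crank, x = r cosθ + √(L² − r² sin²θ), so v = −rω sinθ·[1 + r cosθ/√(L² − r² sin²θ)].
With r = 0.0409 m, L = 0.2028 m, θ = 52.8°: √(L² − r² sin²θ) = 0.20017 m.
v = −0.0409·101.5·0.79653·[1 + 0.0409·0.60460/0.20017] = -3.7159 m/s.
|v| = 3.7159 m/s.

3.72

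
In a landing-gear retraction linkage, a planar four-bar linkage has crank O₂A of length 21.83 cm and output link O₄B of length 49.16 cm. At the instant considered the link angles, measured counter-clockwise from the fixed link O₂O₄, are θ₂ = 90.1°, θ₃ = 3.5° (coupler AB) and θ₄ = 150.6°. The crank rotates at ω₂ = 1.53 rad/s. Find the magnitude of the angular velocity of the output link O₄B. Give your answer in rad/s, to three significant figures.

1.25

ω₂ = 1.53 rad/s
Differentiating the loop-closure r₂e^{iθ₂}+r₃e^{iθ₃}=r₁+r₄e^{iθ₄} gives r₂ω₂e^{iθ₂}+r₃ω₃e^{iθ₃}=r₄ω₄e^{iθ₄}.
Eliminating the other unknown: ω₄ = r₂ω₂ sin(θ₂−θ₃) / [r₄ sin(θ₄−θ₃)].
Numerator sine = +0.99824; denominator sine = +0.54317.
Result = 0.2183·1.53·(+0.99824) / (0.4916·(+0.54317)) = +1.2486 rad/s; magnitude 1.2486 rad/s.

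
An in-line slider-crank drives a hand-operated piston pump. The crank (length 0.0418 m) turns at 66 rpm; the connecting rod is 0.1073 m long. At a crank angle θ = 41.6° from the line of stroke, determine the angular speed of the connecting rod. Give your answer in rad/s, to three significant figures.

ω = 6.912 rad/s (converted from 66 rpm).
The rod makes angle φ with the slider axis where L sinφ = r sinθ; differentiating, L cosφ·φ̇ = r ω cosθ.
L cosφ = √(L² − r² sin²θ) = 0.10365 m.
|ω_rod| = r ω |cosθ| / √(L² − r² sin²θ) = 0.0418·6.912·0.74780/0.10365 = 2.0843 rad/s.

2.08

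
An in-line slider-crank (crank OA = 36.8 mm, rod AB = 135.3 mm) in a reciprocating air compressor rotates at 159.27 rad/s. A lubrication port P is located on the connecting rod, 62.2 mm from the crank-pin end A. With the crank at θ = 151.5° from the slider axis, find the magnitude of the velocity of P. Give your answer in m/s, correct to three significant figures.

3.73

ω = 159.3 rad/s.  Crank-pin speed |V_A| = rω = 5.8611 m/s, perpendicular to OA.
Rod angle: sinφ = −(r/L) sinθ ⇒ φ = -7.457°; ω_rod = −rω cosθ/√(L²−r²sin²θ) = +38.395 rad/s.
V_P = V_A + ω_rod × AP, with AP = 0.0622 m along the rod.
Components: V_Px = −rω sinθ − a·ω_rod·sinφ = -2.4868 m/s;  V_Py = rω cosθ + a·ω_rod·cosφ = -2.7829 m/s.
|V_P| = √(V_Px² + V_Py²) = 3.7321 m/s.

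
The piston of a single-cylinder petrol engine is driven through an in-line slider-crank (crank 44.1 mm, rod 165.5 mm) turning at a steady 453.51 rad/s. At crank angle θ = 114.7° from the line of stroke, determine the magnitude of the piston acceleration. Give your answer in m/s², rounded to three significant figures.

5380

ω = 453.5 rad/s
x(θ) = r cosθ + √(L² − r² sin²θ); with ω constant, a = ω²·d²x/dθ².
d²x/dθ² = −r cosθ − r²(cos2θ)/√u − r⁴ sin²2θ/(4u^{3/2}),  u = L² − r² sin²θ = 0.025785 m².
Substituting r = 0.0441 m, L = 0.1655 m, θ = 114.7°: d²x/dθ² = +0.026178 m.
a = ω²·d²x/dθ² = (453.5)²·(+0.026178) = +5384.1 m/s²;  |a| = 5384.1 m/s².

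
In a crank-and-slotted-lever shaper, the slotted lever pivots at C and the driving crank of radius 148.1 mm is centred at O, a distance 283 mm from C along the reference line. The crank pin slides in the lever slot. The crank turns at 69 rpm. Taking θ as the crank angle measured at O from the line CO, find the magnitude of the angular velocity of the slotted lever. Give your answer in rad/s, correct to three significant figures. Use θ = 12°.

2.47

ω = 7.226 rad/s (from 69 rpm).
Crank pin A relative to C: A = (d + r cosθ, r sinθ); lever angle φ = atan2(r sinθ, d + r cosθ).
Differentiating tanφ: φ̇ = rω(d cosθ + r)/(d² + r² + 2dr cosθ).
d² + r² + 2dr cosθ = |CA|² = 0.184015 m²;  d cosθ + r = +0.42492 m.
|ω_lever| = |0.1481·7.226·+0.42492| / 0.184015 = 2.471 rad/s.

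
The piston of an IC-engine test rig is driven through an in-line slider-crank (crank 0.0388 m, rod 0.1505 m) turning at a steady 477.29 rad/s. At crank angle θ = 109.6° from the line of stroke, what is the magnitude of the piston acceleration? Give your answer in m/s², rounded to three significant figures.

4770

ω = 477.3 rad/s
x(θ) = r cosθ + √(L² − r² sin²θ); with ω constant, a = ω²·d²x/dθ².
d²x/dθ² = −r cosθ − r²(cos2θ)/√u − r⁴ sin²2θ/(4u^{3/2}),  u = L² − r² sin²θ = 0.0213142 m².
Substituting r = 0.0388 m, L = 0.1505 m, θ = 109.6°: d²x/dθ² = +0.020934 m.
a = ω²·d²x/dθ² = (477.3)²·(+0.020934) = +4768.8 m/s²;  |a| = 4768.8 m/s².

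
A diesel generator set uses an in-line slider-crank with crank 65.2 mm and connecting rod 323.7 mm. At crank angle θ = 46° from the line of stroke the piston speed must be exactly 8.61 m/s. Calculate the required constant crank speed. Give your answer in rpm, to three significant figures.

For an in-line slider-crank, |v_piston| = rω|sinθ|·[1 + r cosθ/√(L² − r² sin²θ)].
With r = 0.0652 m, L = 0.3237 m, θ = 46°: the bracketed kinematic factor |dx/dθ| = 0.053533 m.
ω = v/|dx/dθ| = 8.61/0.053533 = 160.83 rad/s.
N = 60ω/(2π) = 1535.9 rpm.

1540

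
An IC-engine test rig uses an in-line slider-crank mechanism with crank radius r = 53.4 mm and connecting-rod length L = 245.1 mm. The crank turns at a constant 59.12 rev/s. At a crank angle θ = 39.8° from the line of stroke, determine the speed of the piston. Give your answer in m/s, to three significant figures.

ω = 2π·59.1 = 371.5 rad/s
For an in-line slider-crank, x = r cosθ + √(L² − r² sin²θ), so v = −rω sinθ·[1 + r cosθ/√(L² − r² sin²θ)].
With r = 0.0534 m, L = 0.2451 m, θ = 39.8°: √(L² − r² sin²θ) = 0.2427 m.
v = −0.0534·371.5·0.64011·[1 + 0.0534·0.76828/0.2427] = -14.844 m/s.
|v| = 14.844 m/s.

14.8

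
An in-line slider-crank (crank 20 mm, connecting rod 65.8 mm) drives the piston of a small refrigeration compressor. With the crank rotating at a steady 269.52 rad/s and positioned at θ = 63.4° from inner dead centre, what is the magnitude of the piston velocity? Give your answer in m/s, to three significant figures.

5.50

ω = 269.5 rad/s
For an in-line slider-crank, x = r cosθ + √(L² − r² sin²θ), so v = −rω sinθ·[1 + r cosθ/√(L² − r² sin²θ)].
With r = 0.02 m, L = 0.0658 m, θ = 63.4°: √(L² − r² sin²θ) = 0.063323 m.
v = −0.02·269.5·0.89415·[1 + 0.02·0.44776/0.063323] = -5.5015 m/s.
|v| = 5.5015 m/s.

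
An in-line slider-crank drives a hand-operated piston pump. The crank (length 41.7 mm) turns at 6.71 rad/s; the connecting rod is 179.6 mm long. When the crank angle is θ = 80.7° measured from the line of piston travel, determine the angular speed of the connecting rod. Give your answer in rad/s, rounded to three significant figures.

0.259

ω = 6.71 rad/s
The rod makes angle φ with the slider axis where L sinφ = r sinθ; differentiating, L cosφ·φ̇ = r ω cosθ.
L cosφ = √(L² − r² sin²θ) = 0.17482 m.
|ω_rod| = r ω |cosθ| / √(L² − r² sin²θ) = 0.0417·6.71·0.16160/0.17482 = 0.25865 rad/s.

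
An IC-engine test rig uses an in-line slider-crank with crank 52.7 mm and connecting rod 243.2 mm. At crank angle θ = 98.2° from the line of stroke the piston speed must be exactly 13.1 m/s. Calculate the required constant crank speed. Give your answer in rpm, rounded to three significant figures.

2480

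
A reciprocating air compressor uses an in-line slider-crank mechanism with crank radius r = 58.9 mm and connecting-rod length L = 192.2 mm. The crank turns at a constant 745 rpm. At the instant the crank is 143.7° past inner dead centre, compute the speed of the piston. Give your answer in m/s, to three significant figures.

ω = 2π·745/60 = 78.02 rad/s
For an in-line slider-crank, x = r cosθ + √(L² − r² sin²θ), so v = −rω sinθ·[1 + r cosθ/√(L² − r² sin²θ)].
With r = 0.0589 m, L = 0.1922 m, θ = 143.7°: √(L² − r² sin²θ) = 0.18901 m.
v = −0.0589·78.02·0.59201·[1 + 0.0589·-0.80593/0.18901] = -2.0372 m/s.
|v| = 2.0372 m/s.

2.04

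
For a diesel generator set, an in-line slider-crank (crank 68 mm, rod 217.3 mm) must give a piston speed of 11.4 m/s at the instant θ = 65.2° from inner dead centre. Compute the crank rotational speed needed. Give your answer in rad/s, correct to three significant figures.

For an in-line slider-crank, |v_piston| = rω|sinθ|·[1 + r cosθ/√(L² − r² sin²θ)].
With r = 0.068 m, L = 0.2173 m, θ = 65.2°: the bracketed kinematic factor |dx/dθ| = 0.07018 m.
ω = v/|dx/dθ| = 11.4/0.07018 = 162.44 rad/s.

162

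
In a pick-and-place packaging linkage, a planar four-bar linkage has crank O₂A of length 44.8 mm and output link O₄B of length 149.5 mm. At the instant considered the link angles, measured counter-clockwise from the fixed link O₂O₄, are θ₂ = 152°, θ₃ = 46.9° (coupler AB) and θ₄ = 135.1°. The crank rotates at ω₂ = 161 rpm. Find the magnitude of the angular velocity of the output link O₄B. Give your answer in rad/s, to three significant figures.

ω₂ = 16.86 rad/s (from 161 rpm).
Differentiating the loop-closure r₂e^{iθ₂}+r₃e^{iθ₃}=r₁+r₄e^{iθ₄} gives r₂ω₂e^{iθ₂}+r₃ω₃e^{iθ₃}=r₄ω₄e^{iθ₄}.
Eliminating the other unknown: ω₄ = r₂ω₂ sin(θ₂−θ₃) / [r₄ sin(θ₄−θ₃)].
Numerator sine = +0.96547; denominator sine = +0.99951.
Result = 0.0448·16.86·(+0.96547) / (0.1495·(+0.99951)) = +4.8803 rad/s; magnitude 4.8803 rad/s.

4.88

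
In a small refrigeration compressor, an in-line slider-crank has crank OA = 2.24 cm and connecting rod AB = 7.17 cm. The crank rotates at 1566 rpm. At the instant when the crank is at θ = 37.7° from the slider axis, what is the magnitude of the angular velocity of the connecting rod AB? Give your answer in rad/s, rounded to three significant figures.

41.3

ω = 164 rad/s (converted from 1566 rpm).
The rod makes angle φ with the slider axis where L sinφ = r sinθ; differentiating, L cosφ·φ̇ = r ω cosθ.
L cosφ = √(L² − r² sin²θ) = 0.070379 m.
|ω_rod| = r ω |cosθ| / √(L² − r² sin²θ) = 0.0224·164·0.79122/0.070379 = 41.297 rad/s.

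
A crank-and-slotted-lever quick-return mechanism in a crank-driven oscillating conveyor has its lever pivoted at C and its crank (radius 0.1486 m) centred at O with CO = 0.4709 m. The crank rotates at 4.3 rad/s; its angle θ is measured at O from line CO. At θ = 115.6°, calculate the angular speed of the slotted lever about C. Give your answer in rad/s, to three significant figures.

0.191

ω = 4.3 rad/s
Crank pin A relative to C: A = (d + r cosθ, r sinθ); lever angle φ = atan2(r sinθ, d + r cosθ).
Differentiating tanφ: φ̇ = rω(d cosθ + r)/(d² + r² + 2dr cosθ).
d² + r² + 2dr cosθ = |CA|² = 0.183358 m²;  d cosθ + r = -0.054869 m.
|ω_lever| = |0.1486·4.3·-0.054869| / 0.183358 = 0.19121 rad/s.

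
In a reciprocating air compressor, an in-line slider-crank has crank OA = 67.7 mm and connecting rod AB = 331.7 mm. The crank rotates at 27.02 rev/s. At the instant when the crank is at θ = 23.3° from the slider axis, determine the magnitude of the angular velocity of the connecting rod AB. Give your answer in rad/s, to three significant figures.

31.9

ω = 169.8 rad/s (converted from 27.02 rev/s).
The rod makes angle φ with the slider axis where L sinφ = r sinθ; differentiating, L cosφ·φ̇ = r ω cosθ.
L cosφ = √(L² − r² sin²θ) = 0.33062 m.
|ω_rod| = r ω |cosθ| / √(L² − r² sin²θ) = 0.0677·169.8·0.91845/0.33062 = 31.929 rad/s.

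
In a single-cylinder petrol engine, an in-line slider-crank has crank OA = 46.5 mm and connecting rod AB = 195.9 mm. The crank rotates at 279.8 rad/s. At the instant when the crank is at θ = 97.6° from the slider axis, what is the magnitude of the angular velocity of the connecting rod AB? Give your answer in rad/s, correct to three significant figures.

9.04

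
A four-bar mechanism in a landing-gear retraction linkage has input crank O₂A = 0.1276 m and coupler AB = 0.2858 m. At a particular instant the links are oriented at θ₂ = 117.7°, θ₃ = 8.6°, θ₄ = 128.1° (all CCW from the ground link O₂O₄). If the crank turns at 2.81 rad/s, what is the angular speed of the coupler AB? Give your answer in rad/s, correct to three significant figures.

0.260

ω₂ = 2.81 rad/s
Differentiating the loop-closure r₂e^{iθ₂}+r₃e^{iθ₃}=r₁+r₄e^{iθ₄} gives r₂ω₂e^{iθ₂}+r₃ω₃e^{iθ₃}=r₄ω₄e^{iθ₄}.
Eliminating the other unknown: ω₃ = r₂ω₂ sin(θ₄−θ₂) / [r₃ sin(θ₃−θ₄)].
Numerator sine = +0.18052; denominator sine = -0.87036.
Result = 0.1276·2.81·(+0.18052) / (0.2858·(-0.87036)) = -0.26021 rad/s; magnitude 0.26021 rad/s.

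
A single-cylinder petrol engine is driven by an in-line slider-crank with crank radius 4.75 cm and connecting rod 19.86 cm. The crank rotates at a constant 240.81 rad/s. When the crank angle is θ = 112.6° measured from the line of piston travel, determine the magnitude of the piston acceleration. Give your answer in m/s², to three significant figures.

1530

ω = 240.8 rad/s
x(θ) = r cosθ + √(L² − r² sin²θ); with ω constant, a = ω²·d²x/dθ².
d²x/dθ² = −r cosθ − r²(cos2θ)/√u − r⁴ sin²2θ/(4u^{3/2}),  u = L² − r² sin²θ = 0.0375189 m².
Substituting r = 0.0475 m, L = 0.1986 m, θ = 112.6°: d²x/dθ² = +0.026374 m.
a = ω²·d²x/dθ² = (240.8)²·(+0.026374) = +1529.4 m/s²;  |a| = 1529.4 m/s².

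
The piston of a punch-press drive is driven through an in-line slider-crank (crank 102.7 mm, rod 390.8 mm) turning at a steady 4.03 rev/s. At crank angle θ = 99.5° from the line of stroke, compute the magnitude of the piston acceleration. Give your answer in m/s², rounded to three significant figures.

27.8

ω = 2π·4.03 = 25.32 rad/s
x(θ) = r cosθ + √(L² − r² sin²θ); with ω constant, a = ω²·d²x/dθ².
d²x/dθ² = −r cosθ − r²(cos2θ)/√u − r⁴ sin²2θ/(4u^{3/2}),  u = L² − r² sin²θ = 0.142465 m².
Substituting r = 0.1027 m, L = 0.3908 m, θ = 99.5°: d²x/dθ² = +0.043317 m.
a = ω²·d²x/dθ² = (25.32)²·(+0.043317) = +27.773 m/s²;  |a| = 27.773 m/s².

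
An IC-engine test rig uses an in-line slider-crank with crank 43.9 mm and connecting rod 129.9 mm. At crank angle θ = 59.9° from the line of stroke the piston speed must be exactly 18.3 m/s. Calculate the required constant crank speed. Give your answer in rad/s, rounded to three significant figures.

For an in-line slider-crank, |v_piston| = rω|sinθ|·[1 + r cosθ/√(L² − r² sin²θ)].
With r = 0.0439 m, L = 0.1299 m, θ = 59.9°: the bracketed kinematic factor |dx/dθ| = 0.044711 m.
ω = v/|dx/dθ| = 18.3/0.044711 = 409.29 rad/s.

409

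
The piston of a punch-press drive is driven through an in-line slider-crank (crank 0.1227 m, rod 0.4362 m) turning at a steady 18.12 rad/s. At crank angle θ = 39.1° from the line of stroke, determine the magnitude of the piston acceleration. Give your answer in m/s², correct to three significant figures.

ω = 18.12 rad/s
x(θ) = r cosθ + √(L² − r² sin²θ); with ω constant, a = ω²·d²x/dθ².
d²x/dθ² = −r cosθ − r²(cos2θ)/√u − r⁴ sin²2θ/(4u^{3/2}),  u = L² − r² sin²θ = 0.184282 m².
Substituting r = 0.1227 m, L = 0.4362 m, θ = 39.1°: d²x/dθ² = -0.10308 m.
a = ω²·d²x/dθ² = (18.12)²·(-0.10308) = -33.844 m/s²;  |a| = 33.844 m/s².

33.8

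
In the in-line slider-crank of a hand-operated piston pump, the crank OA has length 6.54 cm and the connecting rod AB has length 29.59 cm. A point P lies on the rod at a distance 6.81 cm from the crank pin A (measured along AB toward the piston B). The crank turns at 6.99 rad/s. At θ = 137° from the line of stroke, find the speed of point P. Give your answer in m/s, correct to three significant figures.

ω = 6.99 rad/s.  Crank-pin speed |V_A| = rω = 0.45715 m/s, perpendicular to OA.
Rod angle: sinφ = −(r/L) sinθ ⇒ φ = -8.670°; ω_rod = −rω cosθ/√(L²−r²sin²θ) = +1.143 rad/s.
V_P = V_A + ω_rod × AP, with AP = 0.0681 m along the rod.
Components: V_Px = −rω sinθ − a·ω_rod·sinφ = -0.30004 m/s;  V_Py = rω cosθ + a·ω_rod·cosφ = -0.25739 m/s.
|V_P| = √(V_Px² + V_Py²) = 0.39531 m/s.

0.395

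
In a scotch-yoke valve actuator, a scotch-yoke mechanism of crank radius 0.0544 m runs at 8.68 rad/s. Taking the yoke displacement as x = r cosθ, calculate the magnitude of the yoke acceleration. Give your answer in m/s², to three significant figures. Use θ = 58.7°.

ω = 8.68 rad/s
x = r cosθ ⇒ ẍ = −rω² cosθ (ω constant).
|a| = rω²|cosθ| = 0.0544·(8.68)²·|cos 58.7°| = 2.1293 m/s².

2.13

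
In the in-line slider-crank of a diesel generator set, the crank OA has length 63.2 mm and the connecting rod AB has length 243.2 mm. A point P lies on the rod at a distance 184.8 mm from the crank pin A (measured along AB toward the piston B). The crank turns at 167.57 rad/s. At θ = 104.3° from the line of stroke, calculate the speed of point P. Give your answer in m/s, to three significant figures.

9.77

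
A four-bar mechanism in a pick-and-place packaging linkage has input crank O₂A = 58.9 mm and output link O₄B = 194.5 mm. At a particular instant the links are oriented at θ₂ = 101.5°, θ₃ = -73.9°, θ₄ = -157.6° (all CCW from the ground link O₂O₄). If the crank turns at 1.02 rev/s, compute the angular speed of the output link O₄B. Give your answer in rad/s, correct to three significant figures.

0.157

ω₂ = 6.409 rad/s (from 1.02 rev/s).
Differentiating the loop-closure r₂e^{iθ₂}+r₃e^{iθ₃}=r₁+r₄e^{iθ₄} gives r₂ω₂e^{iθ₂}+r₃ω₃e^{iθ₃}=r₄ω₄e^{iθ₄}.
Eliminating the other unknown: ω₄ = r₂ω₂ sin(θ₂−θ₃) / [r₄ sin(θ₄−θ₃)].
Numerator sine = +0.08020; denominator sine = -0.99396.
Result = 0.0589·6.409·(+0.08020) / (0.1945·(-0.99396)) = -0.15659 rad/s; magnitude 0.15659 rad/s.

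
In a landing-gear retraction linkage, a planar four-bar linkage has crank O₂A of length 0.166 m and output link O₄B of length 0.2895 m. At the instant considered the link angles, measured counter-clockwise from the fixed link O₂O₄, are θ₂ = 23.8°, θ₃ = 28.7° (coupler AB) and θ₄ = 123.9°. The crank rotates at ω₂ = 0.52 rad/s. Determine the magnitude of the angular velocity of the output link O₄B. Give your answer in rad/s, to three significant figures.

0.0256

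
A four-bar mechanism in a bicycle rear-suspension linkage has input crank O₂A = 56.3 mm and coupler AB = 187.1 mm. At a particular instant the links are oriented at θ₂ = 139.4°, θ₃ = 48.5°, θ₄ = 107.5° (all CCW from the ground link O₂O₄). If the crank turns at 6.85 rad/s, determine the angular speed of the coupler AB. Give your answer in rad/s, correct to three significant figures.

ω₂ = 6.85 rad/s
Differentiating the loop-closure r₂e^{iθ₂}+r₃e^{iθ₃}=r₁+r₄e^{iθ₄} gives r₂ω₂e^{iθ₂}+r₃ω₃e^{iθ₃}=r₄ω₄e^{iθ₄}.
Eliminating the other unknown: ω₃ = r₂ω₂ sin(θ₄−θ₂) / [r₃ sin(θ₃−θ₄)].
Numerator sine = -0.52844; denominator sine = -0.85717.
Result = 0.0563·6.85·(-0.52844) / (0.1871·(-0.85717)) = +1.2707 rad/s; magnitude 1.2707 rad/s.

1.27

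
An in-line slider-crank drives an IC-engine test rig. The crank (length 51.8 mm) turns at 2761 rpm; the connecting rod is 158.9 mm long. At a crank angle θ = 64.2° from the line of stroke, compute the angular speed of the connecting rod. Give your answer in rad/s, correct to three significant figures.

42.9

ω = 289.1 rad/s (converted from 2761 rpm).
The rod makes angle φ with the slider axis where L sinφ = r sinθ; differentiating, L cosφ·φ̇ = r ω cosθ.
L cosφ = √(L² − r² sin²θ) = 0.1519 m.
|ω_rod| = r ω |cosθ| / √(L² − r² sin²θ) = 0.0518·289.1·0.43523/0.1519 = 42.912 rad/s.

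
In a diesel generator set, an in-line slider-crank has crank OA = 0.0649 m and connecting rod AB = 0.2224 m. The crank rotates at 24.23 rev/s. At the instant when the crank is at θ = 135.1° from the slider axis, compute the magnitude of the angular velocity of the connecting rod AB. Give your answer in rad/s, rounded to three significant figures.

ω = 152.2 rad/s (converted from 24.23 rev/s).
The rod makes angle φ with the slider axis where L sinφ = r sinθ; differentiating, L cosφ·φ̇ = r ω cosθ.
L cosφ = √(L² − r² sin²θ) = 0.21763 m.
|ω_rod| = r ω |cosθ| / √(L² − r² sin²θ) = 0.0649·152.2·0.70834/0.21763 = 32.159 rad/s.

32.2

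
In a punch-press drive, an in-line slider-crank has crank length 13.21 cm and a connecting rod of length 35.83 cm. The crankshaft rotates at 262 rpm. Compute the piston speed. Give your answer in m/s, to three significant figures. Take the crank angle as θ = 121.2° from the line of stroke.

ω = 2π·262/60 = 27.44 rad/s
For an in-line slider-crank, x = r cosθ + √(L² − r² sin²θ), so v = −rω sinθ·[1 + r cosθ/√(L² − r² sin²θ)].
With r = 0.1321 m, L = 0.3583 m, θ = 121.2°: √(L² − r² sin²θ) = 0.34002 m.
v = −0.1321·27.44·0.85536·[1 + 0.1321·-0.51803/0.34002] = -2.4762 m/s.
|v| = 2.4762 m/s.

2.48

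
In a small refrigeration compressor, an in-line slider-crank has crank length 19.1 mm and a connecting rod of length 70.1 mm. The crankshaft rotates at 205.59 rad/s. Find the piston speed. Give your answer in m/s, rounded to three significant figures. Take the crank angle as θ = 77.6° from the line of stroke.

ω = 205.6 rad/s
For an in-line slider-crank, x = r cosθ + √(L² − r² sin²θ), so v = −rω sinθ·[1 + r cosθ/√(L² − r² sin²θ)].
With r = 0.0191 m, L = 0.0701 m, θ = 77.6°: √(L² − r² sin²θ) = 0.067572 m.
v = −0.0191·205.6·0.97667·[1 + 0.0191·0.21474/0.067572] = -4.0679 m/s.
|v| = 4.0679 m/s.

4.07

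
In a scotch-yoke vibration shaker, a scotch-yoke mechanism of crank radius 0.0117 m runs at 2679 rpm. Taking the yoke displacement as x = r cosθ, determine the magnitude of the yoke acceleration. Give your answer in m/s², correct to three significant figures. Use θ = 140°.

ω = 280.5 rad/s (from 2679 rpm).
x = r cosθ ⇒ ẍ = −rω² cosθ (ω constant).
|a| = rω²|cosθ| = 0.0117·(280.5)²·|cos 140°| = 705.41 m/s².

705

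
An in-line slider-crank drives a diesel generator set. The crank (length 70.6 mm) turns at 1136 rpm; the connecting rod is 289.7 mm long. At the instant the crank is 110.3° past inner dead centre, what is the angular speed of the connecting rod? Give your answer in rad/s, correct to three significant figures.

10.3

ω = 119 rad/s (converted from 1136 rpm).
The rod makes angle φ with the slider axis where L sinφ = r sinθ; differentiating, L cosφ·φ̇ = r ω cosθ.
L cosφ = √(L² − r² sin²θ) = 0.28203 m.
|ω_rod| = r ω |cosθ| / √(L² − r² sin²θ) = 0.0706·119·0.34694/0.28203 = 10.331 rad/s.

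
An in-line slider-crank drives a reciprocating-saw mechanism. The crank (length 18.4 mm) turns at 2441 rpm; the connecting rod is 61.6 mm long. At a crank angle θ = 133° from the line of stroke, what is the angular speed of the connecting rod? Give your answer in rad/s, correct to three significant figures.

ω = 255.6 rad/s (converted from 2441 rpm).
The rod makes angle φ with the slider axis where L sinφ = r sinθ; differentiating, L cosφ·φ̇ = r ω cosθ.
L cosφ = √(L² − r² sin²θ) = 0.060112 m.
|ω_rod| = r ω |cosθ| / √(L² − r² sin²θ) = 0.0184·255.6·0.68200/0.060112 = 53.362 rad/s.

53.4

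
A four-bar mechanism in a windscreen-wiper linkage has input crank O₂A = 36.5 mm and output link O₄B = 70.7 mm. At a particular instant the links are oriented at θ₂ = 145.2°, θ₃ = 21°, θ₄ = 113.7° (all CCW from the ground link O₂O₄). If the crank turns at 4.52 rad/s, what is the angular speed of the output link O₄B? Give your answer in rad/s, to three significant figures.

1.93

ω₂ = 4.52 rad/s
Differentiating the loop-closure r₂e^{iθ₂}+r₃e^{iθ₃}=r₁+r₄e^{iθ₄} gives r₂ω₂e^{iθ₂}+r₃ω₃e^{iθ₃}=r₄ω₄e^{iθ₄}.
Eliminating the other unknown: ω₄ = r₂ω₂ sin(θ₂−θ₃) / [r₄ sin(θ₄−θ₃)].
Numerator sine = +0.82708; denominator sine = +0.99889.
Result = 0.0365·4.52·(+0.82708) / (0.0707·(+0.99889)) = +1.9322 rad/s; magnitude 1.9322 rad/s.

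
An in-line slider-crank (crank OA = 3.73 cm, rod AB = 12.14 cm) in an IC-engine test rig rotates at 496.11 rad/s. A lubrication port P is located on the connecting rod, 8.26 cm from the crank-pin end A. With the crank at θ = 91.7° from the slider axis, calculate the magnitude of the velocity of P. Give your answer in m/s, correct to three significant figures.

ω = 496.1 rad/s.  Crank-pin speed |V_A| = rω = 18.505 m/s, perpendicular to OA.
Rod angle: sinφ = −(r/L) sinθ ⇒ φ = -17.885°; ω_rod = −rω cosθ/√(L²−r²sin²θ) = +4.7516 rad/s.
V_P = V_A + ω_rod × AP, with AP = 0.0826 m along the rod.
Components: V_Px = −rω sinθ − a·ω_rod·sinφ = -18.376 m/s;  V_Py = rω cosθ + a·ω_rod·cosφ = -0.17545 m/s.
|V_P| = √(V_Px² + V_Py²) = 18.377 m/s.

18.4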